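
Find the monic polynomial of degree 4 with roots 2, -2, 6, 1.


A monic polynomial with roots 2, -2, 6, 1 is:
p(x) = (x - 2)(x + 2)(x - 6)(x - 1)
After multiplying by (x - 2): x - 2
After multiplying by (x + 2): x^2 - 4
After multiplying by (x - 6): x^3 - 6x^2 - 4x + 24
After multiplying by (x - 1): x^4 - 7x^3 + 2x^2 + 28x - 24

x^4 - 7x^3 + 2x^2 + 28x - 24


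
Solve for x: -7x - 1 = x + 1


Starting with: -7x - 1 = x + 1
Move all x terms to left: (-7 - 1)x = 1 + 1
Simplify: -8x = 2
Divide both sides by -8: x = -1/4

x = -1/4


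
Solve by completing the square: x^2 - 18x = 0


Start: x^2 - 18x + 0 = 0
Move constant: x^2 - 18x = 0
Half of -18 is -9, squared is 81
Add 81 to both sides: x^2 - 18x + 81 = 81
(x - 9)^2 = 81
x - 9 = ±9
x = 9 + 9 = 18 or x = 9 - 9 = 0

x = 0, x = 18


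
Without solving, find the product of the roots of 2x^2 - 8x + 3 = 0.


By Vieta's formulas for ax^2 + bx + c = 0:
  Sum of roots = -b/a
  Product of roots = c/a

Here a = 2, b = -8, c = 3
Sum = -(-8)/2 = 4
Product = 3/2 = 3/2

Product = 3/2


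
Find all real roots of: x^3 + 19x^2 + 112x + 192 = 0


Let p(x) = x^3 + 19x^2 + 112x + 192. By the rational root theorem (leading coefficient 1), any rational root is an integer divisor of 192: try ±1, ±2, ... in turn.
Test x = 1: value = 324 ≠ 0.
Test x = -1: value = 98 ≠ 0.
Test x = 2: value = 500 ≠ 0.
Test x = -2: value = 36 ≠ 0.
Test x = 3: value = 726 ≠ 0.
Test x = -3: value = 0 ✓, so (x + 3) is a factor.
Synthetic division by (x + 3): bring down 1; 1(-3) + 19 = 16; 16(-3) + 112 = 64; 64(-3) + 192 = 0 → quotient x^2 + 16x + 64, remainder 0.
Solve the quadratic x^2 + 16x + 64 = 0: discriminant = 16^2 - 4(1)(64) = 256 - 256 = 0.
Discriminant = 0, so a double root: x = -16/2 = -8.

x = -8 (multiplicity 2), x = -3


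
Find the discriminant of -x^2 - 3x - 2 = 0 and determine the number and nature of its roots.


For ax^2 + bx + c = 0, discriminant D = b^2 - 4ac
Here a = -1, b = -3, c = -2
D = (-3)^2 - 4(-1)(-2) = 9 - 8 = 1

D = 1 > 0 and is a perfect square (sqrt = 1)
The equation has 2 distinct real rational roots.

Discriminant = 1, 2 distinct real rational roots


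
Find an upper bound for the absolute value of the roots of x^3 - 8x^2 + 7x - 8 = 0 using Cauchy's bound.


Cauchy's bound: all roots r satisfy |r| <= 1 + max(|a_i/a_n|) for i = 0,...,n-1
where a_n is the leading coefficient.

Coefficients: [1, -8, 7, -8]
Leading coefficient a_n = 1
Ratios |a_i/a_n|: 8, 7, 8
Maximum ratio: 8
Cauchy's bound: |r| <= 1 + 8 = 9

Upper bound = 9


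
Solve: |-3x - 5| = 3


An absolute value equation |expr| = 3 gives two cases:
Case 1: -3x - 5 = 3
  -3x = 8, so x = -8/3
Case 2: -3x - 5 = -3
  -3x = 2, so x = -2/3

x = -8/3, x = -2/3


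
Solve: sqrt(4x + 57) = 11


Square both sides: 4x + 57 = 11^2 = 121
4x = 121 - 57 = 64
x = 16
Check: sqrt(4*16 + 57) = sqrt(121) = 11 ✓

x = 16


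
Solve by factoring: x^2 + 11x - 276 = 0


We need two numbers that multiply to -276 and add to 11.
Those numbers are -12 and 23 (since (-12) * 23 = -276 and (-12) + 23 = 11).
So x^2 + 11x - 276 = (x - 12)(x + 23) = 0
Setting each factor to zero: x = 12 or x = -23

x = -23, x = 12


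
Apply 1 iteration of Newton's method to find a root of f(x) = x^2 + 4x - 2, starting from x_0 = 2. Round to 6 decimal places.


Newton's method: x_(n+1) = x_n - f(x_n)/f'(x_n)
f(x) = x^2 + 4x - 2
f'(x) = 2x + 4

Iteration 1:
  f(2.000000) = 10.000000
  f'(2.000000) = 8.000000
  x_1 = 2.000000 - (10.000000)/(8.000000) = 0.750000

x_1 = 0.750000


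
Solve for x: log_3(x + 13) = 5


Convert to exponential form: x + 13 = 3^5 = 243
x = 243 - 13 = 230
Check: log_3(230 + 13) = log_3(243) = log_3(243) = 5 ✓

x = 230


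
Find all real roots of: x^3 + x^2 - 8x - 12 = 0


Let p(x) = x^3 + x^2 - 8x - 12. By the rational root theorem (leading coefficient 1), any rational root is an integer divisor of 12: try ±1, ±2, ... in turn.
Test x = 1: value = -18 ≠ 0.
Test x = -1: value = -4 ≠ 0.
Test x = 2: value = -16 ≠ 0.
Test x = -2: value = 0 ✓, so (x + 2) is a factor.
Synthetic division by (x + 2): bring down 1; 1(-2) + 1 = -1; (-1)(-2) - 8 = -6; (-6)(-2) - 12 = 0 → quotient x^2 - x - 6, remainder 0.
Solve the quadratic x^2 - x - 6 = 0: discriminant = (-1)^2 - 4(1)(-6) = 1 + 24 = 25.
sqrt(25) = 5, so x = (1 ± 5)/2: x = 3 or x = -2.

x = -2 (multiplicity 2), x = 3


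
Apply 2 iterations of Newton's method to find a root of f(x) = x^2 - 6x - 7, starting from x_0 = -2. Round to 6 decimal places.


Newton's method: x_(n+1) = x_n - f(x_n)/f'(x_n)
f(x) = x^2 - 6x - 7
f'(x) = 2x - 6

Iteration 1:
  f(-2.000000) = 9.000000
  f'(-2.000000) = -10.000000
  x_1 = -2.000000 - (9.000000)/(-10.000000) = -1.100000

Iteration 2:
  f(-1.100000) = 0.810000
  f'(-1.100000) = -8.200000
  x_2 = -1.100000 - (0.810000)/(-8.200000) = -1.001220

x_2 = -1.001220


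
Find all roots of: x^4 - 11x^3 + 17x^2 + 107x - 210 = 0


Let p(x) = x^4 - 11x^3 + 17x^2 + 107x - 210. By the rational root theorem (leading coefficient 1), any rational root is an integer divisor of 210: try ±1, ±2, ... in turn.
Test x = 1: value = -96 ≠ 0.
Test x = -1: value = -288 ≠ 0.
Test x = 2: value = 0 ✓, so (x - 2) is a factor.
Synthetic division by (x - 2): bring down 1; 1(2) - 11 = -9; (-9)(2) + 17 = -1; (-1)(2) + 107 = 105; 105(2) - 210 = 0 → quotient x^3 - 9x^2 - x + 105, remainder 0.
Continue with the quotient x^3 - 9x^2 - x + 105 (candidates must divide 105).
Test x = 3: value = 48 ≠ 0.
Test x = -3: value = 0 ✓, so (x + 3) is a factor.
Synthetic division by (x + 3): bring down 1; 1(-3) - 9 = -12; (-12)(-3) - 1 = 35; 35(-3) + 105 = 0 → quotient x^2 - 12x + 35, remainder 0.
Solve the quadratic x^2 - 12x + 35 = 0: discriminant = (-12)^2 - 4(1)(35) = 144 - 140 = 4.
sqrt(4) = 2, so x = (12 ± 2)/2: x = 7 or x = 5.
Collecting all roots found:

x = -3, x = 2, x = 5, x = 7


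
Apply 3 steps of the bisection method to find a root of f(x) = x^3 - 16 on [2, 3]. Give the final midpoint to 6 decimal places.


f(x) = x^3 - 16
f(2) = -8 < 0
f(3) = 11 > 0

Step 1: midpoint = (2.000000 + 3.000000)/2 = 2.500000
  f(2.500000) = -0.375000
  f(mid) < 0, so root is in [2.500000, 3.000000]

Step 2: midpoint = (2.500000 + 3.000000)/2 = 2.750000
  f(2.750000) = 4.796875
  f(mid) > 0, so root is in [2.500000, 2.750000]

Step 3: midpoint = (2.500000 + 2.750000)/2 = 2.625000
  f(2.625000) = 2.087891
  f(mid) > 0, so root is in [2.500000, 2.625000]

midpoint = 2.625000


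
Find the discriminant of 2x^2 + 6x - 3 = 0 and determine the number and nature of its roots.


For ax^2 + bx + c = 0, discriminant D = b^2 - 4ac
Here a = 2, b = 6, c = -3
D = (6)^2 - 4(2)(-3) = 36 + 24 = 60

D = 60 > 0 but not a perfect square
The equation has 2 distinct real irrational roots.

Discriminant = 60, 2 distinct real irrational roots


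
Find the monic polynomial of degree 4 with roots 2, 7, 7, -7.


A monic polynomial with roots 2, 7, 7, -7 is:
p(x) = (x - 2)(x - 7)(x - 7)(x + 7)
After multiplying by (x - 2): x - 2
After multiplying by (x - 7): x^2 - 9x + 14
After multiplying by (x - 7): x^3 - 16x^2 + 77x - 98
After multiplying by (x + 7): x^4 - 9x^3 - 35x^2 + 441x - 686

x^4 - 9x^3 - 35x^2 + 441x - 686


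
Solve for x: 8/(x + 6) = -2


Multiply both sides by (x + 6): 8 = -2(x + 6)
Distribute: 8 = -2x - 12
-2x = 8 + 12 = 20
x = -10

x = -10


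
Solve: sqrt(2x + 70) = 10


Square both sides: 2x + 70 = 10^2 = 100
2x = 100 - 70 = 30
x = 15
Check: sqrt(2*15 + 70) = sqrt(100) = 10 ✓

x = 15


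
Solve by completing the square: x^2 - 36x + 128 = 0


Start: x^2 - 36x + 128 = 0
Move constant: x^2 - 36x = -128
Half of -36 is -18, squared is 324
Add 324 to both sides: x^2 - 36x + 324 = 196
(x - 18)^2 = 196
x - 18 = ±14
x = 18 + 14 = 32 or x = 18 - 14 = 4

x = 4, x = 32


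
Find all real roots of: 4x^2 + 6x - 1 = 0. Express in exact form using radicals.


Using the quadratic formula: x = (-b ± sqrt(b^2 - 4ac)) / (2a)
Here a = 4, b = 6, c = -1
Discriminant = b^2 - 4ac = 6^2 - 4(4)(-1) = 36 + 16 = 52
Since discriminant = 52 > 0, there are two real roots.
x = (-6 ± 2*sqrt(13)) / 8
Simplifying: x = (-3 ± sqrt(13)) / 4
Numerically: x ≈ 0.1514 or x ≈ -1.6514

x = (-3 + sqrt(13)) / 4 or x = (-3 - sqrt(13)) / 4


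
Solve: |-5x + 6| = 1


An absolute value equation |expr| = 1 gives two cases:
Case 1: -5x + 6 = 1
  -5x = -5, so x = 1
Case 2: -5x + 6 = -1
  -5x = -7, so x = 7/5

x = 1, x = 7/5


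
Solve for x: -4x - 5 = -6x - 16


Starting with: -4x - 5 = -6x - 16
Move all x terms to left: (-4 + 6)x = -16 + 5
Simplify: 2x = -11
Divide both sides by 2: x = -11/2

x = -11/2


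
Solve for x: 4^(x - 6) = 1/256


Express both sides with the same base.
1/256 = 4^(-4)
Since the bases match, equate exponents: x - 6 = -4
So x = -4 - (-6) = 2

x = 2


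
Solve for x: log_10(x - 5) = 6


Convert to exponential form: x - 5 = 10^6 = 1000000
x = 1000000 + 5 = 1000005
Check: log_10(1000005 - 5) = log_10(1000000) = log_10(1000000) = 6 ✓

x = 1000005


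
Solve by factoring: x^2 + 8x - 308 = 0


We need two numbers that multiply to -308 and add to 8.
Those numbers are -14 and 22 (since (-14) * 22 = -308 and (-14) + 22 = 8).
So x^2 + 8x - 308 = (x - 14)(x + 22) = 0
Setting each factor to zero: x = 14 or x = -22

x = -22, x = 14


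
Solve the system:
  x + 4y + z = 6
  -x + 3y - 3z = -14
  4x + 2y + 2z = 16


Using Cramer's rule. Expand each determinant along the first row.
D  = 1*[3*2 - (-3)*2] - 4*[(-1)*2 - (-3)*4] + 1*[(-1)*2 - 3*4]
  = 1*(12) - 4*(10) + 1*(-14) = -42
Dx = 6*[3*2 - (-3)*2] - 4*[(-14)*2 - (-3)*16] + 1*[(-14)*2 - 3*16]
  = 6*(12) - 4*(20) + 1*(-76) = -84
Dy = 1*[(-14)*2 - (-3)*16] - 6*[(-1)*2 - (-3)*4] + 1*[(-1)*16 - (-14)*4]
  = 1*(20) - 6*(10) + 1*(40) = 0
Dz = 1*[3*16 - (-14)*2] - 4*[(-1)*16 - (-14)*4] + 6*[(-1)*2 - 3*4]
  = 1*(76) - 4*(40) + 6*(-14) = -168
x = Dx/D = -84/-42 = 2, y = Dy/D = 0/-42 = 0, z = Dz/D = -168/-42 = 4
Check eq1: (1)(2) + (4)(0) + (1)(4) = 6 = 6 ✓
Check eq2: (-1)(2) + (3)(0) + (-3)(4) = -14 = -14 ✓
Check eq3: (4)(2) + (2)(0) + (2)(4) = 16 = 16 ✓

x = 2, y = 0, z = 4


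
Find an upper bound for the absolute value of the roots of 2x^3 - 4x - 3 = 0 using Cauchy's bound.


Cauchy's bound: all roots r satisfy |r| <= 1 + max(|a_i/a_n|) for i = 0,...,n-1
where a_n is the leading coefficient.

Coefficients: [2, 0, -4, -3]
Leading coefficient a_n = 2
Ratios |a_i/a_n|: 0, 2, 3/2
Maximum ratio: 2
Cauchy's bound: |r| <= 1 + 2 = 3

Upper bound = 3


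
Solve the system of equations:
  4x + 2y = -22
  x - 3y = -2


Using Cramer's rule:
Determinant D = (4)(-3) - (1)(2) = -12 - 2 = -14
Dx = (-22)(-3) - (-2)(2) = 66 + 4 = 70
Dy = (4)(-2) - (1)(-22) = -8 + 22 = 14
x = Dx/D = 70/-14 = -5
y = Dy/D = 14/-14 = -1

x = -5, y = -1


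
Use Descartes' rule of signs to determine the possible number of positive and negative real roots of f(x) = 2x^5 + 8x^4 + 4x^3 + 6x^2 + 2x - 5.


Descartes' rule of signs:

For positive roots, count sign changes in f(x) = 2x^5 + 8x^4 + 4x^3 + 6x^2 + 2x - 5:
Signs of coefficients: +, +, +, +, +, -
Number of sign changes: 1
Possible positive real roots: 1

For negative roots, examine f(-x) = -2x^5 + 8x^4 - 4x^3 + 6x^2 - 2x - 5:
Signs of coefficients: -, +, -, +, -, -
Number of sign changes: 4
Possible negative real roots: 4, 2, 0

Positive roots: 1; Negative roots: 4 or 2 or 0


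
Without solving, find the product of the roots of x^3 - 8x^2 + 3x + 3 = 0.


By Vieta's formulas for x^3 + bx^2 + cx + d = 0:
  r1 + r2 + r3 = -b/a = 8
  r1*r2 + r1*r3 + r2*r3 = c/a = 3
  r1*r2*r3 = -d/a = -3


Product = -3


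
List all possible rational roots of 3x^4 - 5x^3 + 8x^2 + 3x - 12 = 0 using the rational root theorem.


Rational root theorem: possible roots are ±p/q where:
  p divides the constant term (-12): p ∈ {1, 2, 3, 4, 6, 12}
  q divides the leading coefficient (3): q ∈ {1, 3}

All possible rational roots: -12, -6, -4, -3, -2, -4/3, -1, -2/3, -1/3, 1/3, 2/3, 1, 4/3, 2, 3, 4, 6, 12

-12, -6, -4, -3, -2, -4/3, -1, -2/3, -1/3, 1/3, 2/3, 1, 4/3, 2, 3, 4, 6, 12


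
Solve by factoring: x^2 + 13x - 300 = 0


We need two numbers that multiply to -300 and add to 13.
Those numbers are 25 and -12 (since 25 * (-12) = -300 and 25 + (-12) = 13).
So x^2 + 13x - 300 = (x + 25)(x - 12) = 0
Setting each factor to zero: x = -25 or x = 12

x = -25, x = 12


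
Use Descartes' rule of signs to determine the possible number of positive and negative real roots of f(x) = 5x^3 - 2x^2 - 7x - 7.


Descartes' rule of signs:

For positive roots, count sign changes in f(x) = 5x^3 - 2x^2 - 7x - 7:
Signs of coefficients: +, -, -, -
Number of sign changes: 1
Possible positive real roots: 1

For negative roots, examine f(-x) = -5x^3 - 2x^2 + 7x - 7:
Signs of coefficients: -, -, +, -
Number of sign changes: 2
Possible negative real roots: 2, 0

Positive roots: 1; Negative roots: 2 or 0


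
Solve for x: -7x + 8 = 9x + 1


Starting with: -7x + 8 = 9x + 1
Move all x terms to left: (-7 - 9)x = 1 - 8
Simplify: -16x = -7
Divide both sides by -16: x = 7/16

x = 7/16


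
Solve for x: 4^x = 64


Express both sides with the same base.
64 = 4^3
Since the bases match: x = 3

x = 3


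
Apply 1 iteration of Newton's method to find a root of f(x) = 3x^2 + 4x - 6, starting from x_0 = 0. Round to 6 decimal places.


Newton's method: x_(n+1) = x_n - f(x_n)/f'(x_n)
f(x) = 3x^2 + 4x - 6
f'(x) = 6x + 4

Iteration 1:
  f(0.000000) = -6.000000
  f'(0.000000) = 4.000000
  x_1 = 0.000000 - (-6.000000)/(4.000000) = 1.500000

x_1 = 1.500000


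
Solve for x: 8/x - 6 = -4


Subtract -6 from both sides: 8/x = 2
Multiply both sides by x: 8 = 2 * x
Divide by 2: x = 4

x = 4


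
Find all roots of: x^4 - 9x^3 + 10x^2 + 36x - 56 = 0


Let p(x) = x^4 - 9x^3 + 10x^2 + 36x - 56. By the rational root theorem (leading coefficient 1), any rational root is an integer divisor of 56: try ±1, ±2, ... in turn.
Test x = 1: value = -18 ≠ 0.
Test x = -1: value = -72 ≠ 0.
Test x = 2: value = 0 ✓, so (x - 2) is a factor.
Synthetic division by (x - 2): bring down 1; 1(2) - 9 = -7; (-7)(2) + 10 = -4; (-4)(2) + 36 = 28; 28(2) - 56 = 0 → quotient x^3 - 7x^2 - 4x + 28, remainder 0.
Continue with the quotient x^3 - 7x^2 - 4x + 28 (candidates must divide 28; re-test x = 2 first in case it repeats).
Test x = 2: value = 0 ✓, so (x - 2) is a factor.
Synthetic division by (x - 2): bring down 1; 1(2) - 7 = -5; (-5)(2) - 4 = -14; (-14)(2) + 28 = 0 → quotient x^2 - 5x - 14, remainder 0.
Solve the quadratic x^2 - 5x - 14 = 0: discriminant = (-5)^2 - 4(1)(-14) = 25 + 56 = 81.
sqrt(81) = 9, so x = (5 ± 9)/2: x = 7 or x = -2.
Collecting all roots found:

x = -2, x = 2 (multiplicity 2), x = 7


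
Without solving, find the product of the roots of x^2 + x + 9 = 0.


By Vieta's formulas for ax^2 + bx + c = 0:
  Sum of roots = -b/a
  Product of roots = c/a

Here a = 1, b = 1, c = 9
Sum = -(1)/1 = -1
Product = 9/1 = 9

Product = 9


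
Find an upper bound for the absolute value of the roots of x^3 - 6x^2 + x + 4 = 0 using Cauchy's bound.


Cauchy's bound: all roots r satisfy |r| <= 1 + max(|a_i/a_n|) for i = 0,...,n-1
where a_n is the leading coefficient.

Coefficients: [1, -6, 1, 4]
Leading coefficient a_n = 1
Ratios |a_i/a_n|: 6, 1, 4
Maximum ratio: 6
Cauchy's bound: |r| <= 1 + 6 = 7

Upper bound = 7


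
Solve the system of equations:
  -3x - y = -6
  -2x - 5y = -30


Using Cramer's rule:
Determinant D = (-3)(-5) - (-2)(-1) = 15 - 2 = 13
Dx = (-6)(-5) - (-30)(-1) = 30 - 30 = 0
Dy = (-3)(-30) - (-2)(-6) = 90 - 12 = 78
x = Dx/D = 0/13 = 0
y = Dy/D = 78/13 = 6

x = 0, y = 6


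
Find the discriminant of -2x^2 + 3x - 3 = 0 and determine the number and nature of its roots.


For ax^2 + bx + c = 0, discriminant D = b^2 - 4ac
Here a = -2, b = 3, c = -3
D = (3)^2 - 4(-2)(-3) = 9 - 24 = -15

D = -15 < 0
The equation has no real roots (2 complex conjugate roots).

Discriminant = -15, no real roots (2 complex conjugate roots)


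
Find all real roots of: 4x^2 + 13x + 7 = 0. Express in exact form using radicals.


Using the quadratic formula: x = (-b ± sqrt(b^2 - 4ac)) / (2a)
Here a = 4, b = 13, c = 7
Discriminant = b^2 - 4ac = 13^2 - 4(4)(7) = 169 - 112 = 57
Since discriminant = 57 > 0, there are two real roots.
x = (-13 ± sqrt(57)) / 8
Numerically: x ≈ -0.6813 or x ≈ -2.5687

x = (-13 + sqrt(57)) / 8 or x = (-13 - sqrt(57)) / 8


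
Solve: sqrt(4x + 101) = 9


Square both sides: 4x + 101 = 9^2 = 81
4x = 81 - 101 = -20
x = -5
Check: sqrt(4*(-5) + 101) = sqrt(81) = 9 ✓

x = -5


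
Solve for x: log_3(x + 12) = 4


Convert to exponential form: x + 12 = 3^4 = 81
x = 81 - 12 = 69
Check: log_3(69 + 12) = log_3(81) = log_3(81) = 4 ✓

x = 69


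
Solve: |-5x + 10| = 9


An absolute value equation |expr| = 9 gives two cases:
Case 1: -5x + 10 = 9
  -5x = -1, so x = 1/5
Case 2: -5x + 10 = -9
  -5x = -19, so x = 19/5

x = 1/5, x = 19/5


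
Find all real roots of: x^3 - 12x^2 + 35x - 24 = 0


Let p(x) = x^3 - 12x^2 + 35x - 24. By the rational root theorem (leading coefficient 1), any rational root is an integer divisor of 24: try ±1, ±2, ... in turn.
Test x = 1: value = 0 ✓, so (x - 1) is a factor.
Synthetic division by (x - 1): bring down 1; 1(1) - 12 = -11; (-11)(1) + 35 = 24; 24(1) - 24 = 0 → quotient x^2 - 11x + 24, remainder 0.
Solve the quadratic x^2 - 11x + 24 = 0: discriminant = (-11)^2 - 4(1)(24) = 121 - 96 = 25.
sqrt(25) = 5, so x = (11 ± 5)/2: x = 8 or x = 3.

x = 1, x = 3, x = 8


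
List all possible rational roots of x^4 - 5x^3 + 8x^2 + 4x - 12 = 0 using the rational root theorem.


Rational root theorem: possible roots are ±p/q where:
  p divides the constant term (-12): p ∈ {1, 2, 3, 4, 6, 12}
  q divides the leading coefficient (1): q ∈ {1}

All possible rational roots: -12, -6, -4, -3, -2, -1, 1, 2, 3, 4, 6, 12

-12, -6, -4, -3, -2, -1, 1, 2, 3, 4, 6, 12


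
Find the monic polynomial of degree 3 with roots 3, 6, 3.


A monic polynomial with roots 3, 6, 3 is:
p(x) = (x - 3)(x - 6)(x - 3)
After multiplying by (x - 3): x - 3
After multiplying by (x - 6): x^2 - 9x + 18
After multiplying by (x - 3): x^3 - 12x^2 + 45x - 54

x^3 - 12x^2 + 45x - 54


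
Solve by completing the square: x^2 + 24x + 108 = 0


Start: x^2 + 24x + 108 = 0
Move constant: x^2 + 24x = -108
Half of 24 is 12, squared is 144
Add 144 to both sides: x^2 + 24x + 144 = 36
(x + 12)^2 = 36
x + 12 = ±6
x = -12 + 6 = -6 or x = -12 - 6 = -18

x = -18, x = -6


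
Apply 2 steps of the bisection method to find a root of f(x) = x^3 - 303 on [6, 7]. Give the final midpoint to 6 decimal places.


f(x) = x^3 - 303
f(6) = -87 < 0
f(7) = 40 > 0

Step 1: midpoint = (6.000000 + 7.000000)/2 = 6.500000
  f(6.500000) = -28.375000
  f(mid) < 0, so root is in [6.500000, 7.000000]

Step 2: midpoint = (6.500000 + 7.000000)/2 = 6.750000
  f(6.750000) = 4.546875
  f(mid) > 0, so root is in [6.500000, 6.750000]

midpoint = 6.750000


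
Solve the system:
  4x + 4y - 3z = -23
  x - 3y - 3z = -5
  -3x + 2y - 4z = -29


Using Cramer's rule. Expand each determinant along the first row.
D  = 4*[(-3)*(-4) - (-3)*2] - 4*[1*(-4) - (-3)*(-3)] + (-3)*[1*2 - (-3)*(-3)]
  = 4*(18) - 4*(-13) + (-3)*(-7) = 145
Dx = (-23)*[(-3)*(-4) - (-3)*2] - 4*[(-5)*(-4) - (-3)*(-29)] + (-3)*[(-5)*2 - (-3)*(-29)]
  = (-23)*(18) - 4*(-67) + (-3)*(-97) = 145
Dy = 4*[(-5)*(-4) - (-3)*(-29)] - (-23)*[1*(-4) - (-3)*(-3)] + (-3)*[1*(-29) - (-5)*(-3)]
  = 4*(-67) - (-23)*(-13) + (-3)*(-44) = -435
Dz = 4*[(-3)*(-29) - (-5)*2] - 4*[1*(-29) - (-5)*(-3)] + (-23)*[1*2 - (-3)*(-3)]
  = 4*(97) - 4*(-44) + (-23)*(-7) = 725
x = Dx/D = 145/145 = 1, y = Dy/D = -435/145 = -3, z = Dz/D = 725/145 = 5
Check eq1: (4)(1) + (4)(-3) + (-3)(5) = -23 = -23 ✓
Check eq2: (1)(1) + (-3)(-3) + (-3)(5) = -5 = -5 ✓
Check eq3: (-3)(1) + (2)(-3) + (-4)(5) = -29 = -29 ✓

x = 1, y = -3, z = 5


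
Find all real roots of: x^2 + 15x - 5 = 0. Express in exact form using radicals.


Using the quadratic formula: x = (-b ± sqrt(b^2 - 4ac)) / (2a)
Here a = 1, b = 15, c = -5
Discriminant = b^2 - 4ac = 15^2 - 4(1)(-5) = 225 + 20 = 245
Since discriminant = 245 > 0, there are two real roots.
x = (-15 ± 7*sqrt(5)) / 2
Numerically: x ≈ 0.3262 or x ≈ -15.3262

x = (-15 + 7*sqrt(5)) / 2 or x = (-15 - 7*sqrt(5)) / 2


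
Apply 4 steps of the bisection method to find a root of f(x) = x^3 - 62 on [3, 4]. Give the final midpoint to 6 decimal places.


f(x) = x^3 - 62
f(3) = -35 < 0
f(4) = 2 > 0

Step 1: midpoint = (3.000000 + 4.000000)/2 = 3.500000
  f(3.500000) = -19.125000
  f(mid) < 0, so root is in [3.500000, 4.000000]

Step 2: midpoint = (3.500000 + 4.000000)/2 = 3.750000
  f(3.750000) = -9.265625
  f(mid) < 0, so root is in [3.750000, 4.000000]

Step 3: midpoint = (3.750000 + 4.000000)/2 = 3.875000
  f(3.875000) = -3.814453
  f(mid) < 0, so root is in [3.875000, 4.000000]

Step 4: midpoint = (3.875000 + 4.000000)/2 = 3.937500
  f(3.937500) = -0.953369
  f(mid) < 0, so root is in [3.937500, 4.000000]

midpoint = 3.937500


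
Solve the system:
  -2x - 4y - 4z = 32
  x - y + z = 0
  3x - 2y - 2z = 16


Using Cramer's rule. Expand each determinant along the first row.
D  = (-2)*[(-1)*(-2) - 1*(-2)] - (-4)*[1*(-2) - 1*3] + (-4)*[1*(-2) - (-1)*3]
  = (-2)*(4) - (-4)*(-5) + (-4)*(1) = -32
Dx = 32*[(-1)*(-2) - 1*(-2)] - (-4)*[0*(-2) - 1*16] + (-4)*[0*(-2) - (-1)*16]
  = 32*(4) - (-4)*(-16) + (-4)*(16) = 0
Dy = (-2)*[0*(-2) - 1*16] - 32*[1*(-2) - 1*3] + (-4)*[1*16 - 0*3]
  = (-2)*(-16) - 32*(-5) + (-4)*(16) = 128
Dz = (-2)*[(-1)*16 - 0*(-2)] - (-4)*[1*16 - 0*3] + 32*[1*(-2) - (-1)*3]
  = (-2)*(-16) - (-4)*(16) + 32*(1) = 128
x = Dx/D = 0/-32 = 0, y = Dy/D = 128/-32 = -4, z = Dz/D = 128/-32 = -4
Check eq1: (-2)(0) + (-4)(-4) + (-4)(-4) = 32 = 32 ✓
Check eq2: (1)(0) + (-1)(-4) + (1)(-4) = 0 = 0 ✓
Check eq3: (3)(0) + (-2)(-4) + (-2)(-4) = 16 = 16 ✓

x = 0, y = -4, z = -4


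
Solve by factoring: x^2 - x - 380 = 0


We need two numbers that multiply to -380 and add to -1.
Those numbers are -20 and 19 (since (-20) * 19 = -380 and (-20) + 19 = -1).
So x^2 - x - 380 = (x - 20)(x + 19) = 0
Setting each factor to zero: x = 20 or x = -19

x = -19, x = 20


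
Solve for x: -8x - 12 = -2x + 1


Starting with: -8x - 12 = -2x + 1
Move all x terms to left: (-8 + 2)x = 1 + 12
Simplify: -6x = 13
Divide both sides by -6: x = -13/6

x = -13/6


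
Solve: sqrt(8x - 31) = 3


Square both sides: 8x - 31 = 3^2 = 9
8x = 9 + 31 = 40
x = 5
Check: sqrt(8*5 - 31) = sqrt(9) = 3 ✓

x = 5


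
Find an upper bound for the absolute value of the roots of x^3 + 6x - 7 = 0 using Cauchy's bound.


Cauchy's bound: all roots r satisfy |r| <= 1 + max(|a_i/a_n|) for i = 0,...,n-1
where a_n is the leading coefficient.

Coefficients: [1, 0, 6, -7]
Leading coefficient a_n = 1
Ratios |a_i/a_n|: 0, 6, 7
Maximum ratio: 7
Cauchy's bound: |r| <= 1 + 7 = 8

Upper bound = 8


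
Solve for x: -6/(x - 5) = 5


Multiply both sides by (x - 5): -6 = 5(x - 5)
Distribute: -6 = 5x - 25
5x = -6 + 25 = 19
x = 19/5

x = 19/5


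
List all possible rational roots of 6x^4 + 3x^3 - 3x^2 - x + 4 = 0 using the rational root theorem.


Rational root theorem: possible roots are ±p/q where:
  p divides the constant term (4): p ∈ {1, 2, 4}
  q divides the leading coefficient (6): q ∈ {1, 2, 3, 6}

All possible rational roots: -4, -2, -4/3, -1, -2/3, -1/2, -1/3, -1/6, 1/6, 1/3, 1/2, 2/3, 1, 4/3, 2, 4

-4, -2, -4/3, -1, -2/3, -1/2, -1/3, -1/6, 1/6, 1/3, 1/2, 2/3, 1, 4/3, 2, 4


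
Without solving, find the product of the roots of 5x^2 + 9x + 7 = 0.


By Vieta's formulas for ax^2 + bx + c = 0:
  Sum of roots = -b/a
  Product of roots = c/a

Here a = 5, b = 9, c = 7
Sum = -(9)/5 = -9/5
Product = 7/5 = 7/5

Product = 7/5


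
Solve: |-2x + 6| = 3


An absolute value equation |expr| = 3 gives two cases:
Case 1: -2x + 6 = 3
  -2x = -3, so x = 3/2
Case 2: -2x + 6 = -3
  -2x = -9, so x = 9/2

x = 3/2, x = 9/2


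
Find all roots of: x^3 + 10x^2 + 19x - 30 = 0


Let p(x) = x^3 + 10x^2 + 19x - 30. By the rational root theorem (leading coefficient 1), any rational root is an integer divisor of 30: try ±1, ±2, ... in turn.
Test x = 1: value = 0 ✓, so (x - 1) is a factor.
Synthetic division by (x - 1): bring down 1; 1(1) + 10 = 11; 11(1) + 19 = 30; 30(1) - 30 = 0 → quotient x^2 + 11x + 30, remainder 0.
Solve the quadratic x^2 + 11x + 30 = 0: discriminant = 11^2 - 4(1)(30) = 121 - 120 = 1.
sqrt(1) = 1, so x = (-11 ± 1)/2: x = -5 or x = -6.
Collecting all roots found:

x = -6, x = -5, x = 1


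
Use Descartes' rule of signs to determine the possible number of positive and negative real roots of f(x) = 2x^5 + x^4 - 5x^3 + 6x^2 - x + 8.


Descartes' rule of signs:

For positive roots, count sign changes in f(x) = 2x^5 + x^4 - 5x^3 + 6x^2 - x + 8:
Signs of coefficients: +, +, -, +, -, +
Number of sign changes: 4
Possible positive real roots: 4, 2, 0

For negative roots, examine f(-x) = -2x^5 + x^4 + 5x^3 + 6x^2 + x + 8:
Signs of coefficients: -, +, +, +, +, +
Number of sign changes: 1
Possible negative real roots: 1

Positive roots: 4 or 2 or 0; Negative roots: 1


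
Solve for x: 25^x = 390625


Express both sides with the same base.
390625 = 25^4
Since the bases match: x = 4

x = 4


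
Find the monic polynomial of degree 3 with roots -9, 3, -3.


A monic polynomial with roots -9, 3, -3 is:
p(x) = (x + 9)(x - 3)(x + 3)
After multiplying by (x + 9): x + 9
After multiplying by (x - 3): x^2 + 6x - 27
After multiplying by (x + 3): x^3 + 9x^2 - 9x - 81

x^3 + 9x^2 - 9x - 81


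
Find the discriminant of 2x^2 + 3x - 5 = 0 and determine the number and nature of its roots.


For ax^2 + bx + c = 0, discriminant D = b^2 - 4ac
Here a = 2, b = 3, c = -5
D = (3)^2 - 4(2)(-5) = 9 + 40 = 49

D = 49 > 0 and is a perfect square (sqrt = 7)
The equation has 2 distinct real rational roots.

Discriminant = 49, 2 distinct real rational roots


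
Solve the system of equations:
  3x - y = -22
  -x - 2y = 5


Using Cramer's rule:
Determinant D = (3)(-2) - (-1)(-1) = -6 - 1 = -7
Dx = (-22)(-2) - (5)(-1) = 44 + 5 = 49
Dy = (3)(5) - (-1)(-22) = 15 - 22 = -7
x = Dx/D = 49/-7 = -7
y = Dy/D = -7/-7 = 1

x = -7, y = 1


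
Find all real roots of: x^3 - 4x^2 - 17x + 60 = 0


Let p(x) = x^3 - 4x^2 - 17x + 60. By the rational root theorem (leading coefficient 1), any rational root is an integer divisor of 60: try ±1, ±2, ... in turn.
Test x = 1: value = 40 ≠ 0.
Test x = -1: value = 72 ≠ 0.
Test x = 2: value = 18 ≠ 0.
Test x = -2: value = 70 ≠ 0.
Test x = 3: value = 0 ✓, so (x - 3) is a factor.
Synthetic division by (x - 3): bring down 1; 1(3) - 4 = -1; (-1)(3) - 17 = -20; (-20)(3) + 60 = 0 → quotient x^2 - x - 20, remainder 0.
Solve the quadratic x^2 - x - 20 = 0: discriminant = (-1)^2 - 4(1)(-20) = 1 + 80 = 81.
sqrt(81) = 9, so x = (1 ± 9)/2: x = 5 or x = -4.

x = -4, x = 3, x = 5


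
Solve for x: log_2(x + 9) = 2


Convert to exponential form: x + 9 = 2^2 = 4
x = 4 - 9 = -5
Check: log_2(-5 + 9) = log_2(4) = log_2(4) = 2 ✓

x = -5


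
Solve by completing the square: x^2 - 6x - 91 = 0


Start: x^2 - 6x - 91 = 0
Move constant: x^2 - 6x = 91
Half of -6 is -3, squared is 9
Add 9 to both sides: x^2 - 6x + 9 = 100
(x - 3)^2 = 100
x - 3 = ±10
x = 3 + 10 = 13 or x = 3 - 10 = -7

x = -7, x = 13


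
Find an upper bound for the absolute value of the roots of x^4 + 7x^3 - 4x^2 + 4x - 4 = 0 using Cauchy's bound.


Cauchy's bound: all roots r satisfy |r| <= 1 + max(|a_i/a_n|) for i = 0,...,n-1
where a_n is the leading coefficient.

Coefficients: [1, 7, -4, 4, -4]
Leading coefficient a_n = 1
Ratios |a_i/a_n|: 7, 4, 4, 4
Maximum ratio: 7
Cauchy's bound: |r| <= 1 + 7 = 8

Upper bound = 8


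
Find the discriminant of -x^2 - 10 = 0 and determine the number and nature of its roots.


For ax^2 + bx + c = 0, discriminant D = b^2 - 4ac
Here a = -1, b = 0, c = -10
D = (0)^2 - 4(-1)(-10) = 0 - 40 = -40

D = -40 < 0
The equation has no real roots (2 complex conjugate roots).

Discriminant = -40, no real roots (2 complex conjugate roots)


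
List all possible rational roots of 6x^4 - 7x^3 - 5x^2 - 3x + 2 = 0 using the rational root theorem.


Rational root theorem: possible roots are ±p/q where:
  p divides the constant term (2): p ∈ {1, 2}
  q divides the leading coefficient (6): q ∈ {1, 2, 3, 6}

All possible rational roots: -2, -1, -2/3, -1/2, -1/3, -1/6, 1/6, 1/3, 1/2, 2/3, 1, 2

-2, -1, -2/3, -1/2, -1/3, -1/6, 1/6, 1/3, 1/2, 2/3, 1, 2


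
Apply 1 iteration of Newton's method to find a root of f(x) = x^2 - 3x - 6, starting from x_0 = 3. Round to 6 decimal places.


Newton's method: x_(n+1) = x_n - f(x_n)/f'(x_n)
f(x) = x^2 - 3x - 6
f'(x) = 2x - 3

Iteration 1:
  f(3.000000) = -6.000000
  f'(3.000000) = 3.000000
  x_1 = 3.000000 - (-6.000000)/(3.000000) = 5.000000

x_1 = 5.000000


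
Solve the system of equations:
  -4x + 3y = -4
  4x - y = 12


Using Cramer's rule:
Determinant D = (-4)(-1) - (4)(3) = 4 - 12 = -8
Dx = (-4)(-1) - (12)(3) = 4 - 36 = -32
Dy = (-4)(12) - (4)(-4) = -48 + 16 = -32
x = Dx/D = -32/-8 = 4
y = Dy/D = -32/-8 = 4

x = 4, y = 4


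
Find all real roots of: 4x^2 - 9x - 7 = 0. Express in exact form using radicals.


Using the quadratic formula: x = (-b ± sqrt(b^2 - 4ac)) / (2a)
Here a = 4, b = -9, c = -7
Discriminant = b^2 - 4ac = (-9)^2 - 4(4)(-7) = 81 + 112 = 193
Since discriminant = 193 > 0, there are two real roots.
x = (9 ± sqrt(193)) / 8
Numerically: x ≈ 2.8616 or x ≈ -0.6116

x = (9 + sqrt(193)) / 8 or x = (9 - sqrt(193)) / 8


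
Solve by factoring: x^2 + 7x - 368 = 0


We need two numbers that multiply to -368 and add to 7.
Those numbers are 23 and -16 (since 23 * (-16) = -368 and 23 + (-16) = 7).
So x^2 + 7x - 368 = (x + 23)(x - 16) = 0
Setting each factor to zero: x = -23 or x = 16

x = -23, x = 16


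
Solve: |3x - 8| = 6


An absolute value equation |expr| = 6 gives two cases:
Case 1: 3x - 8 = 6
  3x = 14, so x = 14/3
Case 2: 3x - 8 = -6
  3x = 2, so x = 2/3

x = 2/3, x = 14/3


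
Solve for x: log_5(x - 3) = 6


Convert to exponential form: x - 3 = 5^6 = 15625
x = 15625 + 3 = 15628
Check: log_5(15628 - 3) = log_5(15625) = log_5(15625) = 6 ✓

x = 15628


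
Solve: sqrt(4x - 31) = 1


Square both sides: 4x - 31 = 1^2 = 1
4x = 1 + 31 = 32
x = 8
Check: sqrt(4*8 - 31) = sqrt(1) = 1 ✓

x = 8


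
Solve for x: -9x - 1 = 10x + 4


Starting with: -9x - 1 = 10x + 4
Move all x terms to left: (-9 - 10)x = 4 + 1
Simplify: -19x = 5
Divide both sides by -19: x = -5/19

x = -5/19


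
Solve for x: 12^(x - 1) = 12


Express both sides with the same base.
12 = 12^1
Since the bases match, equate exponents: x - 1 = 1
So x = 1 - (-1) = 2

x = 2


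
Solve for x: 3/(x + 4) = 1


Multiply both sides by (x + 4): 3 = 1(x + 4)
Distribute: 3 = x + 4
x = 3 - 4 = -1
x = -1

x = -1


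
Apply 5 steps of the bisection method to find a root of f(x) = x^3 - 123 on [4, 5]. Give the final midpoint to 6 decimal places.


f(x) = x^3 - 123
f(4) = -59 < 0
f(5) = 2 > 0

Step 1: midpoint = (4.000000 + 5.000000)/2 = 4.500000
  f(4.500000) = -31.875000
  f(mid) < 0, so root is in [4.500000, 5.000000]

Step 2: midpoint = (4.500000 + 5.000000)/2 = 4.750000
  f(4.750000) = -15.828125
  f(mid) < 0, so root is in [4.750000, 5.000000]

Step 3: midpoint = (4.750000 + 5.000000)/2 = 4.875000
  f(4.875000) = -7.142578
  f(mid) < 0, so root is in [4.875000, 5.000000]

Step 4: midpoint = (4.875000 + 5.000000)/2 = 4.937500
  f(4.937500) = -2.629150
  f(mid) < 0, so root is in [4.937500, 5.000000]

Step 5: midpoint = (4.937500 + 5.000000)/2 = 4.968750
  f(4.968750) = -0.329132
  f(mid) < 0, so root is in [4.968750, 5.000000]

midpoint = 4.968750


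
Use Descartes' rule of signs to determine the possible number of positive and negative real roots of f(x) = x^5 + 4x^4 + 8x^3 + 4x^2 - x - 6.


Descartes' rule of signs:

For positive roots, count sign changes in f(x) = x^5 + 4x^4 + 8x^3 + 4x^2 - x - 6:
Signs of coefficients: +, +, +, +, -, -
Number of sign changes: 1
Possible positive real roots: 1

For negative roots, examine f(-x) = -x^5 + 4x^4 - 8x^3 + 4x^2 + x - 6:
Signs of coefficients: -, +, -, +, +, -
Number of sign changes: 4
Possible negative real roots: 4, 2, 0

Positive roots: 1; Negative roots: 4 or 2 or 0


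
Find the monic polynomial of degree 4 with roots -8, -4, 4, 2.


A monic polynomial with roots -8, -4, 4, 2 is:
p(x) = (x + 8)(x + 4)(x - 4)(x - 2)
After multiplying by (x + 8): x + 8
After multiplying by (x + 4): x^2 + 12x + 32
After multiplying by (x - 4): x^3 + 8x^2 - 16x - 128
After multiplying by (x - 2): x^4 + 6x^3 - 32x^2 - 96x + 256

x^4 + 6x^3 - 32x^2 - 96x + 256


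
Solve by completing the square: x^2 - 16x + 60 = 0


Start: x^2 - 16x + 60 = 0
Move constant: x^2 - 16x = -60
Half of -16 is -8, squared is 64
Add 64 to both sides: x^2 - 16x + 64 = 4
(x - 8)^2 = 4
x - 8 = ±2
x = 8 + 2 = 10 or x = 8 - 2 = 6

x = 6, x = 10


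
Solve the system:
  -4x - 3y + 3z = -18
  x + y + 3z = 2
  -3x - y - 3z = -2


Using Cramer's rule. Expand each determinant along the first row.
D  = (-4)*[1*(-3) - 3*(-1)] - (-3)*[1*(-3) - 3*(-3)] + 3*[1*(-1) - 1*(-3)]
  = (-4)*(0) - (-3)*(6) + 3*(2) = 24
Dx = (-18)*[1*(-3) - 3*(-1)] - (-3)*[2*(-3) - 3*(-2)] + 3*[2*(-1) - 1*(-2)]
  = (-18)*(0) - (-3)*(0) + 3*(0) = 0
Dy = (-4)*[2*(-3) - 3*(-2)] - (-18)*[1*(-3) - 3*(-3)] + 3*[1*(-2) - 2*(-3)]
  = (-4)*(0) - (-18)*(6) + 3*(4) = 120
Dz = (-4)*[1*(-2) - 2*(-1)] - (-3)*[1*(-2) - 2*(-3)] + (-18)*[1*(-1) - 1*(-3)]
  = (-4)*(0) - (-3)*(4) + (-18)*(2) = -24
x = Dx/D = 0/24 = 0, y = Dy/D = 120/24 = 5, z = Dz/D = -24/24 = -1
Check eq1: (-4)(0) + (-3)(5) + (3)(-1) = -18 = -18 ✓
Check eq2: (1)(0) + (1)(5) + (3)(-1) = 2 = 2 ✓
Check eq3: (-3)(0) + (-1)(5) + (-3)(-1) = -2 = -2 ✓

x = 0, y = 5, z = -1


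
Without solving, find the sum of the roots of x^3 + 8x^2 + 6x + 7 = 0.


By Vieta's formulas for x^3 + bx^2 + cx + d = 0:
  r1 + r2 + r3 = -b/a = -8
  r1*r2 + r1*r3 + r2*r3 = c/a = 6
  r1*r2*r3 = -d/a = -7


Sum = -8


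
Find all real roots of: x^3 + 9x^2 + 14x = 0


The constant term is 0, so x = 0 is a root. Factor out x:
  x(x^2 + 9x + 14) = 0
Solve the quadratic x^2 + 9x + 14 = 0: discriminant = 9^2 - 4(1)(14) = 81 - 56 = 25.
sqrt(25) = 5, so x = (-9 ± 5)/2: x = -2 or x = -7.

x = -7, x = -2, x = 0


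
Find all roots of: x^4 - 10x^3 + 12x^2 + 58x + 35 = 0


Let p(x) = x^4 - 10x^3 + 12x^2 + 58x + 35. By the rational root theorem (leading coefficient 1), any rational root is an integer divisor of 35: try ±1, ±2, ... in turn.
Test x = 1: value = 96 ≠ 0.
Test x = -1: value = 0 ✓, so (x + 1) is a factor.
Synthetic division by (x + 1): bring down 1; 1(-1) - 10 = -11; (-11)(-1) + 12 = 23; 23(-1) + 58 = 35; 35(-1) + 35 = 0 → quotient x^3 - 11x^2 + 23x + 35, remainder 0.
Continue with the quotient x^3 - 11x^2 + 23x + 35 (candidates must divide 35; re-test x = -1 first in case it repeats).
Test x = -1: value = 0 ✓, so (x + 1) is a factor.
Synthetic division by (x + 1): bring down 1; 1(-1) - 11 = -12; (-12)(-1) + 23 = 35; 35(-1) + 35 = 0 → quotient x^2 - 12x + 35, remainder 0.
Solve the quadratic x^2 - 12x + 35 = 0: discriminant = (-12)^2 - 4(1)(35) = 144 - 140 = 4.
sqrt(4) = 2, so x = (12 ± 2)/2: x = 7 or x = 5.
Collecting all roots found:

x = -1 (multiplicity 2), x = 5, x = 7


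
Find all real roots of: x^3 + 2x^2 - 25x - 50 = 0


Let p(x) = x^3 + 2x^2 - 25x - 50. By the rational root theorem (leading coefficient 1), any rational root is an integer divisor of 50: try ±1, ±2, ... in turn.
Test x = 1: value = -72 ≠ 0.
Test x = -1: value = -24 ≠ 0.
Test x = 2: value = -84 ≠ 0.
Test x = -2: value = 0 ✓, so (x + 2) is a factor.
Synthetic division by (x + 2): bring down 1; 1(-2) + 2 = 0; 0(-2) - 25 = -25; (-25)(-2) - 50 = 0 → quotient x^2 - 25, remainder 0.
Solve the quadratic x^2 - 25 = 0: discriminant = 0^2 - 4(1)(-25) = 0 + 100 = 100.
sqrt(100) = 10, so x = (0 ± 10)/2: x = 5 or x = -5.

x = -5, x = -2, x = 5


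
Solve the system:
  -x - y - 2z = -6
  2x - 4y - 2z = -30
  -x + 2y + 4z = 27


Using Cramer's rule. Expand each determinant along the first row.
D  = (-1)*[(-4)*4 - (-2)*2] - (-1)*[2*4 - (-2)*(-1)] + (-2)*[2*2 - (-4)*(-1)]
  = (-1)*(-12) - (-1)*(6) + (-2)*(0) = 18
Dx = (-6)*[(-4)*4 - (-2)*2] - (-1)*[(-30)*4 - (-2)*27] + (-2)*[(-30)*2 - (-4)*27]
  = (-6)*(-12) - (-1)*(-66) + (-2)*(48) = -90
Dy = (-1)*[(-30)*4 - (-2)*27] - (-6)*[2*4 - (-2)*(-1)] + (-2)*[2*27 - (-30)*(-1)]
  = (-1)*(-66) - (-6)*(6) + (-2)*(24) = 54
Dz = (-1)*[(-4)*27 - (-30)*2] - (-1)*[2*27 - (-30)*(-1)] + (-6)*[2*2 - (-4)*(-1)]
  = (-1)*(-48) - (-1)*(24) + (-6)*(0) = 72
x = Dx/D = -90/18 = -5, y = Dy/D = 54/18 = 3, z = Dz/D = 72/18 = 4
Check eq1: (-1)(-5) + (-1)(3) + (-2)(4) = -6 = -6 ✓
Check eq2: (2)(-5) + (-4)(3) + (-2)(4) = -30 = -30 ✓
Check eq3: (-1)(-5) + (2)(3) + (4)(4) = 27 = 27 ✓

x = -5, y = 3, z = 4


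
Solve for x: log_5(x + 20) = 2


Convert to exponential form: x + 20 = 5^2 = 25
x = 25 - 20 = 5
Check: log_5(5 + 20) = log_5(25) = log_5(25) = 2 ✓

x = 5


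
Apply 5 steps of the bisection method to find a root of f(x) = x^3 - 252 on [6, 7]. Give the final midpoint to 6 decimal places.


f(x) = x^3 - 252
f(6) = -36 < 0
f(7) = 91 > 0

Step 1: midpoint = (6.000000 + 7.000000)/2 = 6.500000
  f(6.500000) = 22.625000
  f(mid) > 0, so root is in [6.000000, 6.500000]

Step 2: midpoint = (6.000000 + 6.500000)/2 = 6.250000
  f(6.250000) = -7.859375
  f(mid) < 0, so root is in [6.250000, 6.500000]

Step 3: midpoint = (6.250000 + 6.500000)/2 = 6.375000
  f(6.375000) = 7.083984
  f(mid) > 0, so root is in [6.250000, 6.375000]

Step 4: midpoint = (6.250000 + 6.375000)/2 = 6.312500
  f(6.312500) = -0.461670
  f(mid) < 0, so root is in [6.312500, 6.375000]

Step 5: midpoint = (6.312500 + 6.375000)/2 = 6.343750
  f(6.343750) = 3.292572
  f(mid) > 0, so root is in [6.312500, 6.343750]

midpoint = 6.343750


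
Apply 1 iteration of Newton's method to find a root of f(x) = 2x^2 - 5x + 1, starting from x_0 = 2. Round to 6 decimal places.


Newton's method: x_(n+1) = x_n - f(x_n)/f'(x_n)
f(x) = 2x^2 - 5x + 1
f'(x) = 4x - 5

Iteration 1:
  f(2.000000) = -1.000000
  f'(2.000000) = 3.000000
  x_1 = 2.000000 - (-1.000000)/(3.000000) = 2.333333

x_1 = 2.333333


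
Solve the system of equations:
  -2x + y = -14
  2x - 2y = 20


Using Cramer's rule:
Determinant D = (-2)(-2) - (2)(1) = 4 - 2 = 2
Dx = (-14)(-2) - (20)(1) = 28 - 20 = 8
Dy = (-2)(20) - (2)(-14) = -40 + 28 = -12
x = Dx/D = 8/2 = 4
y = Dy/D = -12/2 = -6

x = 4, y = -6


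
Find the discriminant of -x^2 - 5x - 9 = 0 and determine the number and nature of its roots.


For ax^2 + bx + c = 0, discriminant D = b^2 - 4ac
Here a = -1, b = -5, c = -9
D = (-5)^2 - 4(-1)(-9) = 25 - 36 = -11

D = -11 < 0
The equation has no real roots (2 complex conjugate roots).

Discriminant = -11, no real roots (2 complex conjugate roots)


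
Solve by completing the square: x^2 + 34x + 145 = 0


Start: x^2 + 34x + 145 = 0
Move constant: x^2 + 34x = -145
Half of 34 is 17, squared is 289
Add 289 to both sides: x^2 + 34x + 289 = 144
(x + 17)^2 = 144
x + 17 = ±12
x = -17 + 12 = -5 or x = -17 - 12 = -29

x = -29, x = -5


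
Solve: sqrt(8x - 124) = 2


Square both sides: 8x - 124 = 2^2 = 4
8x = 4 + 124 = 128
x = 16
Check: sqrt(8*16 - 124) = sqrt(4) = 2 ✓

x = 16


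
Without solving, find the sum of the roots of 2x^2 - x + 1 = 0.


By Vieta's formulas for ax^2 + bx + c = 0:
  Sum of roots = -b/a
  Product of roots = c/a

Here a = 2, b = -1, c = 1
Sum = -(-1)/2 = 1/2
Product = 1/2 = 1/2

Sum = 1/2


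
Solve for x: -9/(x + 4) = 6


Multiply both sides by (x + 4): -9 = 6(x + 4)
Distribute: -9 = 6x + 24
6x = -9 - 24 = -33
x = -11/2

x = -11/2


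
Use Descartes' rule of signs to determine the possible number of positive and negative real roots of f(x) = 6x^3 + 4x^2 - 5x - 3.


Descartes' rule of signs:

For positive roots, count sign changes in f(x) = 6x^3 + 4x^2 - 5x - 3:
Signs of coefficients: +, +, -, -
Number of sign changes: 1
Possible positive real roots: 1

For negative roots, examine f(-x) = -6x^3 + 4x^2 + 5x - 3:
Signs of coefficients: -, +, +, -
Number of sign changes: 2
Possible negative real roots: 2, 0

Positive roots: 1; Negative roots: 2 or 0
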